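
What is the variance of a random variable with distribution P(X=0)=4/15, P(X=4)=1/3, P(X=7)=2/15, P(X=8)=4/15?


E[X] = 22/5, E[X^2] = 434/15
Var(X) = E[X^2] - (E[X])^2 = 434/15 - (22/5)^2 = 718/75

718/75


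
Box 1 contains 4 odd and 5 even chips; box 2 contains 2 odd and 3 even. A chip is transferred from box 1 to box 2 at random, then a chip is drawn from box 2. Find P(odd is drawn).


P(transfer odd) = 4/9; P(transfer even) = 5/9
If odd transferred: Urn II has 3 odd of 6, so P(odd|odd moved) = 1/2
If even transferred: Urn II has 2 odd of 6, so P(odd|even moved) = 1/3
By total probability: P(odd) = 4/9*1/2 + 5/9*1/3 = 11/27

11/27


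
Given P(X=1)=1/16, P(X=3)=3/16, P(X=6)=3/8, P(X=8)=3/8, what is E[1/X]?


E[1/X] = sum(g(x)*P(x))
= 1*1/16 + 1/3*3/16 + 1/6*3/8 + 1/8*3/8
= 15/64

15/64


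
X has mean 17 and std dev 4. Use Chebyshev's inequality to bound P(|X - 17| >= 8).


k = 8/4 = 2
Chebyshev: P(|X-mu| >= k*sigma) <= 1/k^2 = 1/2^2 = 1/4

1/4


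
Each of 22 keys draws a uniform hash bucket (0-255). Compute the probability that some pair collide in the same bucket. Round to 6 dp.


P(all different) = prod((256-i)/256 for i=0..21) = 0.395058
P(at least one match) = 1 - 0.395058 = 0.604942

0.604942


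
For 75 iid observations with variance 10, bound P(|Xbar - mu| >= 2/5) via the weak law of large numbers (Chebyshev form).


Var(Xbar) = Var(X)/n = 10/75
Chebyshev: P(|Xbar-mu| >= 2/5) <= Var(Xbar)/(2/5)^2 = (2/15)/(4/25) = 5/6

5/6


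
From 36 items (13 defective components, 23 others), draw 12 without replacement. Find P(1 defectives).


P(X=1) = C(13,1)*C(23,11) / C(36,12)
= 13*1352078 / 1251677700
= 17577014/1251677700 = 5681/404550

5681/404550


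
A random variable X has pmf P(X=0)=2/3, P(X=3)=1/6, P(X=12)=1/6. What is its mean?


E[X] = sum(x * P(x))
= 0*2/3 + 3*1/6 + 12*1/6
= 5/2

5/2


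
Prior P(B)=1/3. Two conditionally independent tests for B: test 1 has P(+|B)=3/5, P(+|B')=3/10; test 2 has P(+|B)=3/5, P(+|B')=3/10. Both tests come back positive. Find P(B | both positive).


After test 1: P(+) = 3/5*1/3 + 3/10*2/3 = 2/5
P(B|+) = (1/5)/(2/5) = 1/2
After test 2 (use post1 as new prior): P(+) = 3/5*1/2 + 3/10*1/2 = 9/20
P(B|+,+) = (3/10)/(9/20) = 2/3

2/3


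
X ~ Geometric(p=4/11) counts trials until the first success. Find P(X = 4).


P(X=4) = (1-p)^3 * p = (7/11)^3 * 4/11
= 343/1331 * 4/11 = 1372/14641

1372/14641


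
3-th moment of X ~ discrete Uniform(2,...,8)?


E[X^3] = (1/7) * sum(x^3 for x=2..8)
= 1295/7 = 185

185


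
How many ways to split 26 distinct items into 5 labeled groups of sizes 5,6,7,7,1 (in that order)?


26! = 403291461126605635584000000
Denominator: 5!=120 * 6!=720 * 7!=5040 * 7!=5040 * 1!=1
Coefficient = 403291461126605635584000000 / 2194698240000 = 183757135161600

183757135161600


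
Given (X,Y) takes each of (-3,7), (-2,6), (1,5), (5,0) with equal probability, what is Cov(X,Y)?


E[X]=1/4, E[Y]=9/2, E[XY]=-7
Cov(X,Y) = E[XY] - E[X]E[Y] = -7 - 1/4*9/2 = -65/8

-65/8


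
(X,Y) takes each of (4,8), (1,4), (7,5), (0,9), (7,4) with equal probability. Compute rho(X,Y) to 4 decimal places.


Cov(X,Y) = -3.0000, Var(X) = 8.5600, Var(Y) = 4.4000
rho = Cov/(sqrt(VarX)*sqrt(VarY)) = -0.4888

-0.4888


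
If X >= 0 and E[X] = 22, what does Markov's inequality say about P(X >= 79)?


Markov: P(X >= a) <= E[X]/a
P(X >= 79) <= 22/79

22/79


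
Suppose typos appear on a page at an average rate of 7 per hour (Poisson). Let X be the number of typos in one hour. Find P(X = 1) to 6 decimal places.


P(X=1) = e^(-7) * 7^1 / 1!
≈ 0.0009118819656 * 7 / 1
≈ 0.006383

0.006383


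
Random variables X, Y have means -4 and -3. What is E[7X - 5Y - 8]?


E[7X - 5Y - 8] = 7*E[X] - 5*E[Y] - 8
= (7)*(-4) + (-5)*(-3) + (-8)
= -28 + 15 - 8 = -21

-21


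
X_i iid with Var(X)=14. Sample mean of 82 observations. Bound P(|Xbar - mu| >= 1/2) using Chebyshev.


Var(Xbar) = Var(X)/n = 14/82
Chebyshev: P(|Xbar-mu| >= 1/2) <= Var(Xbar)/(1/2)^2 = (7/41)/(1/4) = 28/41

28/41


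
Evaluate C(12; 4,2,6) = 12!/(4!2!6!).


12! = 479001600
Denominator: 4!=24 * 2!=2 * 6!=720
Coefficient = 479001600 / 34560 = 13860

13860


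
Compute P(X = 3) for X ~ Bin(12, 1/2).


P(X=3) = C(12,3) * p^3 * (1-p)^9
= 220 * 1/8 * 1/512
= 55/1024

55/1024


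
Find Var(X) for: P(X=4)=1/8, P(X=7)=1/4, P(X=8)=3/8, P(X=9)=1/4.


E[X] = 15/2, E[X^2] = 117/2
Var(X) = E[X^2] - (E[X])^2 = 117/2 - (15/2)^2 = 9/4

9/4


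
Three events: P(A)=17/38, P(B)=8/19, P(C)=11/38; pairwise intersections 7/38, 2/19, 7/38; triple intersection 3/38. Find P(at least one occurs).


P(A∪B∪C) = P(A)+P(B)+P(C) - P(AB)-P(AC)-P(BC) + P(ABC)
= 17/38+8/19+11/38 - 7/38-2/19-7/38 + 3/38
= 29/38

29/38


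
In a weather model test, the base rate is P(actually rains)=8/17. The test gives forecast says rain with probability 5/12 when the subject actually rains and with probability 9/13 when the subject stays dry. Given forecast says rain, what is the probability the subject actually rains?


P(A) = P(A|B)P(B) + P(A|B')P(B') = 5/12*8/17 + 9/13*9/17 = 373/663
P(B|A) = P(A|B)P(B)/P(A) = (10/51)/(373/663) = 130/373

130/373


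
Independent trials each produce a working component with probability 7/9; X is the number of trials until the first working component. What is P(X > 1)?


P(X > 1) = P(first 1 trials all fail) = (1-p)^1 = (2/9)^1 = 2/9

2/9


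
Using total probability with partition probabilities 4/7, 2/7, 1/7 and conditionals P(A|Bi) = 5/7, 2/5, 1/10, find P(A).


P(A) = P(A|B1)P(B1) + P(A|B2)P(B2) + P(A|B3)P(B3)
= 5/7*4/7 + 2/5*2/7 + 1/10*1/7
= 20/49 + 4/35 + 1/70 = 263/490

263/490


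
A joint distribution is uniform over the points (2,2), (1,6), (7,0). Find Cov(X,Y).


E[X]=10/3, E[Y]=8/3, E[XY]=10/3
Cov(X,Y) = E[XY] - E[X]E[Y] = 10/3 - 10/3*8/3 = -50/9

-50/9


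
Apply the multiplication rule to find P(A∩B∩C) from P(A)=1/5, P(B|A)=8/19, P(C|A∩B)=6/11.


P(A∩B∩C) = P(A) * P(B|A) * P(C|A∩B)
= 1/5 * 8/19 * 6/11
= 8/95 * 6/11 = 48/1045

48/1045


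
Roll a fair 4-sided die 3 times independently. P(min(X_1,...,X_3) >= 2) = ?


P(min >= 2) = P(all X_i >= 2) = (P(X_1 >= 2))^3
= (3/4)^3 = 27/64

27/64


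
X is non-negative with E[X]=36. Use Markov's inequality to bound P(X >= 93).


Markov: P(X >= a) <= E[X]/a
P(X >= 93) <= 36/93 = 12/31

12/31


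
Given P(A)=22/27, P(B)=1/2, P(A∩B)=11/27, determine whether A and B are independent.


P(A)*P(B) = 22/27*1/2 = 11/27
P(A∩B) = 11/27, which equals P(A)P(B), so independent

Yes, A and B are independent


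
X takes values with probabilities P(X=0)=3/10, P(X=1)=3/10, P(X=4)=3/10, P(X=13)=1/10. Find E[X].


E[X] = sum(x * P(x))
= 0*3/10 + 1*3/10 + 4*3/10 + 13*1/10
= 14/5

14/5


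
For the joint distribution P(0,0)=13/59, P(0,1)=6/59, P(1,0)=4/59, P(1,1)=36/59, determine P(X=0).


P(X=0) = P(0,0)+P(0,1) = 13/59 + 6/59 = 19/59

19/59


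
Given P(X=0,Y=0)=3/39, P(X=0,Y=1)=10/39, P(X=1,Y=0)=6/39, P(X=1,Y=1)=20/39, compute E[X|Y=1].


P(Y=1) = 30/39
E[X|Y=1] = (0*10 + 1*20)/30 = 20/30 = 2/3

2/3


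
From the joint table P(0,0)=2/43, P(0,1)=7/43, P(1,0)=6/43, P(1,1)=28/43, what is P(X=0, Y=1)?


Read from table: P(X=0, Y=1) = 7/43

7/43


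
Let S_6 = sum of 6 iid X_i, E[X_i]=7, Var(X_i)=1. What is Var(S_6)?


By independence, Var(S_n) = n*Var(X_1) = 6*1 = 6

6


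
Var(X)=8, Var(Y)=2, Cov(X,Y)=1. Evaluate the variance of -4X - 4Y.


Var(-4X - 4Y) = (-4)^2*Var(X) + (-4)^2*Var(Y) + 2*(-4)*(-4)*Cov(X,Y)
= 16*8 + 16*2 + 32*1
= 128 + 32 + 32 = 192

192


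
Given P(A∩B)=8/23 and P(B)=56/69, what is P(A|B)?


P(A|B) = P(A∩B)/P(B) = (24/69)/(56/69) = 24/56 = 3/7

3/7


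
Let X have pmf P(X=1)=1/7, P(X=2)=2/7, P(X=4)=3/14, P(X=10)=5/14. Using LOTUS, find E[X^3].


E[X^3] = sum(g(x)*P(x))
= 1*1/7 + 8*2/7 + 64*3/14 + 1000*5/14
= 2613/7

2613/7


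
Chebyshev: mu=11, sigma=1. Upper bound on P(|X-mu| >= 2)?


k = 2/1 = 2
Chebyshev: P(|X-mu| >= k*sigma) <= 1/k^2 = 1/2^2 = 1/4

1/4


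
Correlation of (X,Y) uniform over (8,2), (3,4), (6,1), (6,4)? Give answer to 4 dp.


Cov(X,Y) = -1.3125, Var(X) = 3.1875, Var(Y) = 1.6875
rho = Cov/(sqrt(VarX)*sqrt(VarY)) = -0.5659

-0.5659


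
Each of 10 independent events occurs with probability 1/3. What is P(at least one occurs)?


P(at least one) = 1 - P(none)
P(none) = (1 - 1/3)^10 = (2/3)^10 = 1024/59049
P(at least one) = 1 - 1024/59049 = 58025/59049

58025/59049


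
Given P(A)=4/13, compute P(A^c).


P(A') = 1 - P(A) = 1 - 4/13 = 9/13

9/13


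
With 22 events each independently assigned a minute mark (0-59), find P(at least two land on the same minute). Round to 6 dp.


P(all different) = prod((60-i)/60 for i=0..21) = 0.012087
P(at least one match) = 1 - 0.012087 = 0.987913

0.987913


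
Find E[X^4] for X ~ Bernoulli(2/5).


For Bernoulli: X in {0,1}
E[X^4] = 0^4*(1-2/5) + 1^4*2/5 = 2/5

2/5


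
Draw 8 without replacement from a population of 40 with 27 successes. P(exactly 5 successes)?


P(X=5) = C(27,5)*C(13,3) / C(40,8)
= 80730*286 / 76904685
= 23088780/76904685 = 3588/11951

3588/11951


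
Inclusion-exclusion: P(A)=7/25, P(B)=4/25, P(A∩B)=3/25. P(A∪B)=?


P(A∪B) = P(A) + P(B) - P(A∩B)
= 7/25 + 4/25 - 3/25 = 8/25

8/25


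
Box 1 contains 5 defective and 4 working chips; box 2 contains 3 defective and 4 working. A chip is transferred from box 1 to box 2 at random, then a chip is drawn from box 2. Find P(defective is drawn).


P(transfer defective) = 5/9; P(transfer working) = 4/9
If defective transferred: Urn II has 4 defective of 8, so P(defective|defective moved) = 1/2
If working transferred: Urn II has 3 defective of 8, so P(defective|working moved) = 3/8
By total probability: P(defective) = 5/9*1/2 + 4/9*3/8 = 4/9

4/9


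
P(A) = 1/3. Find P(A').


P(A') = 1 - P(A) = 1 - 1/3 = 2/3

2/3


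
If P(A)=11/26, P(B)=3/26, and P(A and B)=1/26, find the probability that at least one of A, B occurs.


P(A∪B) = P(A) + P(B) - P(A∩B)
= 11/26 + 3/26 - 1/26 = 1/2

1/2


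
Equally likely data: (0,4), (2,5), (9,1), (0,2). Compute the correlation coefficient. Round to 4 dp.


Cov(X,Y) = -3.5000, Var(X) = 13.6875, Var(Y) = 2.5000
rho = Cov/(sqrt(VarX)*sqrt(VarY)) = -0.5983

-0.5983


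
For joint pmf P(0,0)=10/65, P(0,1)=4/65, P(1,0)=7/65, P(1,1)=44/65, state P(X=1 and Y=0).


Read from table: P(X=1, Y=0) = 7/65

7/65


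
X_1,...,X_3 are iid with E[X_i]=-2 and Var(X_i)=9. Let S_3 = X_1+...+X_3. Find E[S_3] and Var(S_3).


E[S_n] = n*mu = 3*-2 = -6
Var(S_n) = n*sigma^2 = 3*9 = 27

E[S_3]=-6, Var(S_3)=27


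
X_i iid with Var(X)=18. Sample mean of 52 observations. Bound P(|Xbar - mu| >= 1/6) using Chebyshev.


Var(Xbar) = Var(X)/n = 18/52
Chebyshev: P(|Xbar-mu| >= 1/6) <= Var(Xbar)/(1/6)^2 = (9/26)/(1/36) = 162/13
Bound exceeds 1, so trivial bound: 1

1


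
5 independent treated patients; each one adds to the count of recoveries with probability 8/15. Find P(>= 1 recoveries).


P(at least one) = 1 - P(none)
P(none) = (1 - 8/15)^5 = (7/15)^5 = 16807/759375
P(at least one) = 1 - 16807/759375 = 742568/759375

742568/759375


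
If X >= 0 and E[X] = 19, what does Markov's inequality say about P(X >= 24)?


Markov: P(X >= a) <= E[X]/a
P(X >= 24) <= 19/24

19/24


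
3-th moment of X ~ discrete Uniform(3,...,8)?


E[X^3] = (1/6) * sum(x^3 for x=3..8)
= 1287/6 = 429/2

429/2


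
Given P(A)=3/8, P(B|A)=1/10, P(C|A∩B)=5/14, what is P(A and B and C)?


P(A∩B∩C) = P(A) * P(B|A) * P(C|A∩B)
= 3/8 * 1/10 * 5/14
= 3/80 * 5/14 = 3/224

3/224


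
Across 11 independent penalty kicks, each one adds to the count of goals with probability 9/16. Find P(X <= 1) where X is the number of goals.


P(X<=1) = P(X=0) + P(X=1)
= 1977326743/17592186044416 + 27965049651/17592186044416
= 14971188197/8796093022208

14971188197/8796093022208


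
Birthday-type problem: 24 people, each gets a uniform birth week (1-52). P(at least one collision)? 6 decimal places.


P(all different) = prod((52-i)/52 for i=0..23) = 0.001732
P(at least one match) = 1 - 0.001732 = 0.998268

0.998268


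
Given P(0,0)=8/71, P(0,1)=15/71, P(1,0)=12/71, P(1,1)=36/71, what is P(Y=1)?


P(Y=1) = P(0,1)+P(1,1) = 15/71 + 36/71 = 51/71

51/71


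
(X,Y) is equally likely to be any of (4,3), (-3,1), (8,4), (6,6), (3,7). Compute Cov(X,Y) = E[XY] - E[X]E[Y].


E[X]=18/5, E[Y]=21/5, E[XY]=98/5
Cov(X,Y) = E[XY] - E[X]E[Y] = 98/5 - 18/5*21/5 = 112/25

112/25


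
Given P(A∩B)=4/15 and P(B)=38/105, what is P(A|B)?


P(A|B) = P(A∩B)/P(B) = (28/105)/(38/105) = 28/38 = 14/19

14/19


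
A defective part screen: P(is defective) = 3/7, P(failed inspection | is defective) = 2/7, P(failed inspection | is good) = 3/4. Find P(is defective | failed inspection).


P(A) = P(A|B)P(B) + P(A|B')P(B') = 2/7*3/7 + 3/4*4/7 = 27/49
P(B|A) = P(A|B)P(B)/P(A) = (6/49)/(27/49) = 2/9

2/9


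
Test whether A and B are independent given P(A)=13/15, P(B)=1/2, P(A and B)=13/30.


P(A)*P(B) = 13/15*1/2 = 13/30
P(A∩B) = 13/30, which equals P(A)P(B), so independent

Yes, A and B are independent


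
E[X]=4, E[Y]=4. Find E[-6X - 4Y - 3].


E[-6X - 4Y - 3] = -6*E[X] - 4*E[Y] - 3
= (-6)*(4) + (-4)*(4) + (-3)
= -24 - 16 - 3 = -43

-43


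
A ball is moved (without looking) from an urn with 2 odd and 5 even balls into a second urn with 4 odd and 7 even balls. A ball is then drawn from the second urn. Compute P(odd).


P(transfer odd) = 2/7; P(transfer even) = 5/7
If odd transferred: Urn II has 5 odd of 12, so P(odd|odd moved) = 5/12
If even transferred: Urn II has 4 odd of 12, so P(odd|even moved) = 1/3
By total probability: P(odd) = 2/7*5/12 + 5/7*1/3 = 5/14

5/14


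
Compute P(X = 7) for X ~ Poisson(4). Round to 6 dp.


P(X=7) = e^(-4) * 4^7 / 7!
≈ 0.01831563889 * 16384 / 5040
≈ 0.059540

0.059540


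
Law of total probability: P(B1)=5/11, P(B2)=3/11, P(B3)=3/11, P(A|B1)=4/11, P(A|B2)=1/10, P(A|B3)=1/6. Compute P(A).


P(A) = P(A|B1)P(B1) + P(A|B2)P(B2) + P(A|B3)P(B3)
= 4/11*5/11 + 1/10*3/11 + 1/6*3/11
= 20/121 + 3/110 + 1/22 = 144/605

144/605


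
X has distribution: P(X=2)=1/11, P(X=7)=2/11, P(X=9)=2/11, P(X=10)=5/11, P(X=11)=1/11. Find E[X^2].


E[X^2] = sum(g(x)*P(x))
= 4*1/11 + 49*2/11 + 81*2/11 + 100*5/11 + 121*1/11
= 885/11

885/11


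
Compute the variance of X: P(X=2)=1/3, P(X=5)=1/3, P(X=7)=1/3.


E[X] = 14/3, E[X^2] = 26
Var(X) = E[X^2] - (E[X])^2 = 26 - (14/3)^2 = 38/9

38/9


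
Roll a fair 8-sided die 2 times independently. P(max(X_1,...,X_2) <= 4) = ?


P(max <= 4) = P(all X_i <= 4) = (P(X_1 <= 4))^2
= (4/8)^2 = (1/2)^2 = 1/4

1/4


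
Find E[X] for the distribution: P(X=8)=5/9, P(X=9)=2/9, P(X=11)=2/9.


E[X] = sum(x * P(x))
= 8*5/9 + 9*2/9 + 11*2/9
= 80/9

80/9


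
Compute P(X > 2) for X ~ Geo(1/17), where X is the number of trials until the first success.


P(X > 2) = P(first 2 trials all fail) = (1-p)^2 = (16/17)^2 = 256/289

256/289


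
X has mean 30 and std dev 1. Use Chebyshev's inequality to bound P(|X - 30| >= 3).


k = 3/1 = 3
Chebyshev: P(|X-mu| >= k*sigma) <= 1/k^2 = 1/3^2 = 1/9

1/9


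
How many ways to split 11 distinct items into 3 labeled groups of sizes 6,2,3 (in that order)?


11! = 39916800
Denominator: 6!=720 * 2!=2 * 3!=6
Coefficient = 39916800 / 8640 = 4620

4620


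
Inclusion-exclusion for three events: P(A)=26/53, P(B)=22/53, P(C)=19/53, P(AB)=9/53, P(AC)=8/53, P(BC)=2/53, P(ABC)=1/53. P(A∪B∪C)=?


P(A∪B∪C) = P(A)+P(B)+P(C) - P(AB)-P(AC)-P(BC) + P(ABC)
= 26/53+22/53+19/53 - 9/53-8/53-2/53 + 1/53
= 49/53

49/53


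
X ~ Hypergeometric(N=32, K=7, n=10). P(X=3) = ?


P(X=3) = C(7,3)*C(25,7) / C(32,10)
= 35*480700 / 64512240
= 16824500/64512240 = 36575/140244

36575/140244


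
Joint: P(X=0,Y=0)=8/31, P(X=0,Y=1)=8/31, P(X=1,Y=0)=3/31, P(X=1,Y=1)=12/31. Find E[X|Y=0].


P(Y=0) = 11/31
E[X|Y=0] = (0*8 + 1*3)/11 = 3/11

3/11


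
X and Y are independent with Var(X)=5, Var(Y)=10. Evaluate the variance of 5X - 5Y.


Independence => Cov(X,Y)=0
Var(5X - 5Y) = 5^2*Var(X) + (-5)^2*Var(Y)
= 25*5 + 25*10 = 375

375


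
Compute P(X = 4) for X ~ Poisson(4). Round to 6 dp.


P(X=4) = e^(-4) * 4^4 / 4!
≈ 0.01831563889 * 256 / 24
≈ 0.195367

0.195367


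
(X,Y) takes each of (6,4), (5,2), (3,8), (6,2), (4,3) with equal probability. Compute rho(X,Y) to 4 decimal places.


Cov(X,Y) = -1.8400, Var(X) = 1.3600, Var(Y) = 4.9600
rho = Cov/(sqrt(VarX)*sqrt(VarY)) = -0.7084

-0.7084


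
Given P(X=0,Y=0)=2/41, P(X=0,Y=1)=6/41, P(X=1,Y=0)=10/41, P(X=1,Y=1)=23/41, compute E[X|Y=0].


P(Y=0) = 12/41
E[X|Y=0] = (0*2 + 1*10)/12 = 10/12 = 5/6

5/6


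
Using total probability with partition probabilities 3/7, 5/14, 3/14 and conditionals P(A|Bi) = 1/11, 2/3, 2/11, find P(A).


P(A) = P(A|B1)P(B1) + P(A|B2)P(B2) + P(A|B3)P(B3)
= 1/11*3/7 + 2/3*5/14 + 2/11*3/14
= 3/77 + 5/21 + 3/77 = 73/231

73/231


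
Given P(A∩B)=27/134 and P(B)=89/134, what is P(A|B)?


P(A|B) = P(A∩B)/P(B) = (27/134)/(89/134) = 27/89

27/89


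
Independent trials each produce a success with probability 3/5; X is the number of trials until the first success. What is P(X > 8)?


P(X > 8) = P(first 8 trials all fail) = (1-p)^8 = (2/5)^8 = 256/390625

256/390625


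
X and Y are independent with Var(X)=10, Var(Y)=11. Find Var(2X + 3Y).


Independence => Cov(X,Y)=0
Var(2X + 3Y) = 2^2*Var(X) + 3^2*Var(Y)
= 4*10 + 9*11 = 139

139


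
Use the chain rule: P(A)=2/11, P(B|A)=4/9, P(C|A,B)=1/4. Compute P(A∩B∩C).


P(A∩B∩C) = P(A) * P(B|A) * P(C|A∩B)
= 2/11 * 4/9 * 1/4
= 8/99 * 1/4 = 2/99

2/99


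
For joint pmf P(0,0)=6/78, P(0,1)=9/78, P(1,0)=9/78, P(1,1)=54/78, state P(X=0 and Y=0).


Read from table: P(X=0, Y=0) = 6/78 = 1/13

1/13


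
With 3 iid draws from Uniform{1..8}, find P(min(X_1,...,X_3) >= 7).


P(min >= 7) = P(all X_i >= 7) = (P(X_1 >= 7))^3
= (2/8)^3 = (1/4)^3 = 1/64

1/64


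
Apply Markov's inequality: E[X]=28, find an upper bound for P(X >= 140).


Markov: P(X >= a) <= E[X]/a
P(X >= 140) <= 28/140 = 1/5

1/5


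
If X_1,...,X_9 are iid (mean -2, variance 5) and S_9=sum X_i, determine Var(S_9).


By independence, Var(S_n) = n*Var(X_1) = 9*5 = 45

45


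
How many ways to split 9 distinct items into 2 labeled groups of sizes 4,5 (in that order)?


9! = 362880
Denominator: 4!=24 * 5!=120
Coefficient = 362880 / 2880 = 126

126


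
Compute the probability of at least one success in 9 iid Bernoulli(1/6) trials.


P(at least one) = 1 - P(none)
P(none) = (1 - 1/6)^9 = (5/6)^9 = 1953125/10077696
P(at least one) = 1 - 1953125/10077696 = 8124571/10077696

8124571/10077696


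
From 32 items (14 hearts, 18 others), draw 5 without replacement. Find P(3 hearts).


P(X=3) = C(14,3)*C(18,2) / C(32,5)
= 364*153 / 201376
= 55692/201376 = 1989/7192

1989/7192


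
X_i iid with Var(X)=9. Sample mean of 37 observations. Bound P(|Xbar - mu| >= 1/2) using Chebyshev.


Var(Xbar) = Var(X)/n = 9/37
Chebyshev: P(|Xbar-mu| >= 1/2) <= Var(Xbar)/(1/2)^2 = (9/37)/(1/4) = 36/37

36/37


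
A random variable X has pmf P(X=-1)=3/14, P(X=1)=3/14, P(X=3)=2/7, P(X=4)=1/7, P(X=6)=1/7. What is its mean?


E[X] = sum(x * P(x))
= -1*3/14 + 1*3/14 + 3*2/7 + 4*1/7 + 6*1/7
= 16/7

16/7


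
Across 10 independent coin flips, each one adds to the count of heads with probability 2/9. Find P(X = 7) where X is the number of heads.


P(X=7) = C(10,7) * p^7 * (1-p)^3
= 120 * 128/4782969 * 343/729
= 1756160/1162261467

1756160/1162261467


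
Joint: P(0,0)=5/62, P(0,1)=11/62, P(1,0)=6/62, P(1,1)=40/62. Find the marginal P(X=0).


P(X=0) = P(0,0)+P(0,1) = 5/62 + 11/62 = 16/62 = 8/31

8/31


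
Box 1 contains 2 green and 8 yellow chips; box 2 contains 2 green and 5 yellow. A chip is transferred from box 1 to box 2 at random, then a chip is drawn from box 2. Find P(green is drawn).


P(transfer green) = 2/10 = 1/5; P(transfer yellow) = 4/5
If green transferred: Urn II has 3 green of 8, so P(green|green moved) = 3/8
If yellow transferred: Urn II has 2 green of 8, so P(green|yellow moved) = 1/4
By total probability: P(green) = 1/5*3/8 + 4/5*1/4 = 11/40

11/40


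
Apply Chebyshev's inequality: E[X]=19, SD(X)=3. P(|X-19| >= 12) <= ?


k = 12/3 = 4
Chebyshev: P(|X-mu| >= k*sigma) <= 1/k^2 = 1/4^2 = 1/16

1/16


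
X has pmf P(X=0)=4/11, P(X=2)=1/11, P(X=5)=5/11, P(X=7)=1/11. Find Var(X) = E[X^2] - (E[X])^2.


E[X] = 34/11, E[X^2] = 178/11
Var(X) = E[X^2] - (E[X])^2 = 178/11 - (34/11)^2 = 802/121

802/121


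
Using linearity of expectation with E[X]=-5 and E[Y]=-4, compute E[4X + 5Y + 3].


E[4X + 5Y + 3] = 4*E[X] + 5*E[Y] + 3
= (4)*(-5) + (5)*(-4) + (3)
= -20 - 20 + 3 = -37

-37


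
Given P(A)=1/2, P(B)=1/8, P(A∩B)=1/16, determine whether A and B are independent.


P(A)*P(B) = 1/2*1/8 = 1/16
P(A∩B) = 1/16, which equals P(A)P(B), so independent

Yes, A and B are independent


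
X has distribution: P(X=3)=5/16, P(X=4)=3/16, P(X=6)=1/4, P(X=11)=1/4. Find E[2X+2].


E[2X+2] = sum(g(x)*P(x))
= 8*5/16 + 10*3/16 + 14*1/4 + 24*1/4
= 111/8

111/8


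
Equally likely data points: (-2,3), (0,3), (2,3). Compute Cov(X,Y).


E[X]=0, E[Y]=3, E[XY]=0
Cov(X,Y) = E[XY] - E[X]E[Y] = 0 - 0*3 = 0

0


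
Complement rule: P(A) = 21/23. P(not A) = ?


P(A') = 1 - P(A) = 1 - 21/23 = 2/23

2/23


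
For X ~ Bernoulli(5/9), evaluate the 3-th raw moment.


For Bernoulli: X in {0,1}
E[X^3] = 0^3*(1-5/9) + 1^3*5/9 = 5/9

5/9


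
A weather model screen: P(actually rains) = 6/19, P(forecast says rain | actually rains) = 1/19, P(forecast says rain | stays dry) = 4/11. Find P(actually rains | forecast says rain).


P(A) = P(A|B)P(B) + P(A|B')P(B') = 1/19*6/19 + 4/11*13/19 = 1054/3971
P(B|A) = P(A|B)P(B)/P(A) = (6/361)/(1054/3971) = 33/527

33/527


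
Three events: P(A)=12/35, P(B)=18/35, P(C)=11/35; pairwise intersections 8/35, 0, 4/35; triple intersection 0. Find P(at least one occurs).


P(A∪B∪C) = P(A)+P(B)+P(C) - P(AB)-P(AC)-P(BC) + P(ABC)
= 12/35+18/35+11/35 - 8/35-0-4/35 + 0
= 29/35

29/35


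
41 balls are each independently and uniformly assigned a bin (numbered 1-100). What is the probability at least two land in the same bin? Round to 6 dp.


P(all different) = prod((100-i)/100 for i=0..40) = 0.000067
P(at least one match) = 1 - 0.000067 = 0.999933

0.999933


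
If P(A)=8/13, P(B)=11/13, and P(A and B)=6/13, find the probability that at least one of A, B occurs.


P(A∪B) = P(A) + P(B) - P(A∩B)
= 8/13 + 11/13 - 6/13 = 1

1


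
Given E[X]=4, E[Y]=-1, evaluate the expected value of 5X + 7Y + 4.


E[5X + 7Y + 4] = 5*E[X] + 7*E[Y] + 4
= (5)*(4) + (7)*(-1) + (4)
= 20 - 7 + 4 = 17

17


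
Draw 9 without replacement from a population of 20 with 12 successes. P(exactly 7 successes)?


P(X=7) = C(12,7)*C(8,2) / C(20,9)
= 792*28 / 167960
= 22176/167960 = 2772/20995

2772/20995


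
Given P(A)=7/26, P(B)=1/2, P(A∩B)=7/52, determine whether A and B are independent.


P(A)*P(B) = 7/26*1/2 = 7/52
P(A∩B) = 7/52, which equals P(A)P(B), so independent

Yes, A and B are independent


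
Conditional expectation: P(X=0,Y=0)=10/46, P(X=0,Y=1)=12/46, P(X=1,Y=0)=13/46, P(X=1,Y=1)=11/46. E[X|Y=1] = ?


P(Y=1) = 23/46
E[X|Y=1] = (0*12 + 1*11)/23 = 11/23

11/23


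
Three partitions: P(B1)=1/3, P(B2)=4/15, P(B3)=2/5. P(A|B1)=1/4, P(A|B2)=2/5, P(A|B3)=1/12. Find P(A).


P(A) = P(A|B1)P(B1) + P(A|B2)P(B2) + P(A|B3)P(B3)
= 1/4*1/3 + 2/5*4/15 + 1/12*2/5
= 1/12 + 8/75 + 1/30 = 67/300

67/300


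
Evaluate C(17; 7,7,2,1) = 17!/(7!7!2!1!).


17! = 355687428096000
Denominator: 7!=5040 * 7!=5040 * 2!=2 * 1!=1
Coefficient = 355687428096000 / 50803200 = 7001280

7001280


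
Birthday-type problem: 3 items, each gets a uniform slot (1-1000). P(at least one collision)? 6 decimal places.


P(all different) = prod((1000-i)/1000 for i=0..2) = 0.997002
P(at least one match) = 1 - 0.997002 = 0.002998

0.002998


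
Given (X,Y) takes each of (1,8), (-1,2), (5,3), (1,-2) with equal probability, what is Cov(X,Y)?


E[X]=3/2, E[Y]=11/4, E[XY]=19/4
Cov(X,Y) = E[XY] - E[X]E[Y] = 19/4 - 3/2*11/4 = 5/8

5/8


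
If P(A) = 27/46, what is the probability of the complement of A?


P(A') = 1 - P(A) = 1 - 27/46 = 19/46

19/46


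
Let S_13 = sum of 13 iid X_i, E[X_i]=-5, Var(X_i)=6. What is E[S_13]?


E[S_n] = n*E[X_1] = 13*-5 = -65

-65


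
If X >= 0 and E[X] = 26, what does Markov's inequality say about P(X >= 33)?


Markov: P(X >= a) <= E[X]/a
P(X >= 33) <= 26/33

26/33


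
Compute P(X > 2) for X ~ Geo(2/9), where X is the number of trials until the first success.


P(X > 2) = P(first 2 trials all fail) = (1-p)^2 = (7/9)^2 = 49/81

49/81


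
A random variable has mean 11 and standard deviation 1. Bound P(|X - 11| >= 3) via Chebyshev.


k = 3/1 = 3
Chebyshev: P(|X-mu| >= k*sigma) <= 1/k^2 = 1/3^2 = 1/9

1/9


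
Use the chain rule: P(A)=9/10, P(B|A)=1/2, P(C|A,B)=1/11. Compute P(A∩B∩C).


P(A∩B∩C) = P(A) * P(B|A) * P(C|A∩B)
= 9/10 * 1/2 * 1/11
= 9/20 * 1/11 = 9/220

9/220


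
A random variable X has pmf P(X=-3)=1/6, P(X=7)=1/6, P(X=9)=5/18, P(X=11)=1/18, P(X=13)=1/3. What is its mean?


E[X] = sum(x * P(x))
= -3*1/6 + 7*1/6 + 9*5/18 + 11*1/18 + 13*1/3
= 73/9

73/9


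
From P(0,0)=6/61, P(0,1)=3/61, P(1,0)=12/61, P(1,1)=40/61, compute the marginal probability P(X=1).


P(X=1) = P(1,0)+P(1,1) = 12/61 + 40/61 = 52/61

52/61


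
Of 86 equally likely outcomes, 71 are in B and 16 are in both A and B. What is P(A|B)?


P(A|B) = P(A∩B)/P(B) = (16/86)/(71/86) = 16/71

16/71


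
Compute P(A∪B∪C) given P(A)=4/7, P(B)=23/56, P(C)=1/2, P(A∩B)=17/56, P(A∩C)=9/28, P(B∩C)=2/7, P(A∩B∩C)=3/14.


P(A∪B∪C) = P(A)+P(B)+P(C) - P(AB)-P(AC)-P(BC) + P(ABC)
= 4/7+23/56+1/2 - 17/56-9/28-2/7 + 3/14
= 11/14

11/14


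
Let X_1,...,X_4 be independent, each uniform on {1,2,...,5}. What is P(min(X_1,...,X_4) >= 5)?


P(min >= 5) = P(all X_i >= 5) = (P(X_1 >= 5))^4
= (1/5)^4 = 1/625

1/625


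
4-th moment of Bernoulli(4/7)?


For Bernoulli: X in {0,1}
E[X^4] = 0^4*(1-4/7) + 1^4*4/7 = 4/7

4/7


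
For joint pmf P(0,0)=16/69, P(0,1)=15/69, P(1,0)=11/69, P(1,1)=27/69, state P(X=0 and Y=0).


Read from table: P(X=0, Y=0) = 16/69

16/69


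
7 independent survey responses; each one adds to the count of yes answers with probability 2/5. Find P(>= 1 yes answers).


P(at least one) = 1 - P(none)
P(none) = (1 - 2/5)^7 = (3/5)^7 = 2187/78125
P(at least one) = 1 - 2187/78125 = 75938/78125

75938/78125


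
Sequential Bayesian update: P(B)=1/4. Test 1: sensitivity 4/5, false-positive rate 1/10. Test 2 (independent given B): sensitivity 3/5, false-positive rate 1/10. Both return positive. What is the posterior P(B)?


After test 1: P(+) = 4/5*1/4 + 1/10*3/4 = 11/40
P(B|+) = (1/5)/(11/40) = 8/11
After test 2 (use post1 as new prior): P(+) = 3/5*8/11 + 1/10*3/11 = 51/110
P(B|+,+) = (24/55)/(51/110) = 16/17

16/17


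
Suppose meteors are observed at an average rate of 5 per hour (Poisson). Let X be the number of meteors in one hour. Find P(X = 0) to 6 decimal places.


P(X=0) = e^(-5) * 5^0 / 0!
≈ 0.006737946999 * 1 / 1
≈ 0.006738

0.006738


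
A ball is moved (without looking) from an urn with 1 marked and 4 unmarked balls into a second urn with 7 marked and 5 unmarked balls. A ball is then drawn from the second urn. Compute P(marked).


P(transfer marked) = 1/5; P(transfer unmarked) = 4/5
If marked transferred: Urn II has 8 marked of 13, so P(marked|marked moved) = 8/13
If unmarked transferred: Urn II has 7 marked of 13, so P(marked|unmarked moved) = 7/13
By total probability: P(marked) = 1/5*8/13 + 4/5*7/13 = 36/65

36/65


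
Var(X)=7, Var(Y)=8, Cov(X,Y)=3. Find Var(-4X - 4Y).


Var(-4X - 4Y) = (-4)^2*Var(X) + (-4)^2*Var(Y) + 2*(-4)*(-4)*Cov(X,Y)
= 16*7 + 16*8 + 32*3
= 112 + 128 + 96 = 336

336


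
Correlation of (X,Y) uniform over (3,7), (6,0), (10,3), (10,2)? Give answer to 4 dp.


Cov(X,Y) = -4.0000, Var(X) = 8.6875, Var(Y) = 6.5000
rho = Cov/(sqrt(VarX)*sqrt(VarY)) = -0.5323

-0.5323


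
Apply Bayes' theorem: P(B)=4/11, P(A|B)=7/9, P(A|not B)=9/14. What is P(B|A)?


P(A) = P(A|B)P(B) + P(A|B')P(B') = 7/9*4/11 + 9/14*7/11 = 137/198
P(B|A) = P(A|B)P(B)/P(A) = (28/99)/(137/198) = 56/137

56/137


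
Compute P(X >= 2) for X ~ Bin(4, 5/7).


P(X>=2) = P(X=2) + P(X=3) + P(X=4)
= 600/2401 + 1000/2401 + 625/2401
= 2225/2401

2225/2401


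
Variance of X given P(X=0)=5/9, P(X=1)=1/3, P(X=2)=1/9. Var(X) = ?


E[X] = 5/9, E[X^2] = 7/9
Var(X) = E[X^2] - (E[X])^2 = 7/9 - (5/9)^2 = 38/81

38/81


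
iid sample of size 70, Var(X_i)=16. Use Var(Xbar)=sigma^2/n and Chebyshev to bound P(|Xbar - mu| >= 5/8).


Var(Xbar) = Var(X)/n = 16/70
Chebyshev: P(|Xbar-mu| >= 5/8) <= Var(Xbar)/(5/8)^2 = (8/35)/(25/64) = 512/875

512/875


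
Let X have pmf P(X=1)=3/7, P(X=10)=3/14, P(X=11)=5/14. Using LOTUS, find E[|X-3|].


E[|X-3|] = sum(g(x)*P(x))
= 2*3/7 + 7*3/14 + 8*5/14
= 73/14

73/14


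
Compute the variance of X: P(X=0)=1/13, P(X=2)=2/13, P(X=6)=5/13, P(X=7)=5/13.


E[X] = 69/13, E[X^2] = 433/13
Var(X) = E[X^2] - (E[X])^2 = 433/13 - (69/13)^2 = 868/169

868/169


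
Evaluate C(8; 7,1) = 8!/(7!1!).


8! = 40320
Denominator: 7!=5040 * 1!=1
Coefficient = 40320 / 5040 = 8

8


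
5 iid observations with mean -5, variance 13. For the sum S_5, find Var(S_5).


By independence, Var(S_n) = n*Var(X_1) = 5*13 = 65

65


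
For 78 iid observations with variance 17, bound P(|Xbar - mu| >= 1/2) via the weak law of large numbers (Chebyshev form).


Var(Xbar) = Var(X)/n = 17/78
Chebyshev: P(|Xbar-mu| >= 1/2) <= Var(Xbar)/(1/2)^2 = (17/78)/(1/4) = 34/39

34/39


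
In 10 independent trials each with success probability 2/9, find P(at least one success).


P(at least one) = 1 - P(none)
P(none) = (1 - 2/9)^10 = (7/9)^10 = 282475249/3486784401
P(at least one) = 1 - 282475249/3486784401 = 3204309152/3486784401

3204309152/3486784401


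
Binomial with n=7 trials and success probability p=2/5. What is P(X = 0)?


P(X=0) = C(7,0) * p^0 * (1-p)^7
= 1 * 1 * 2187/78125
= 2187/78125

2187/78125


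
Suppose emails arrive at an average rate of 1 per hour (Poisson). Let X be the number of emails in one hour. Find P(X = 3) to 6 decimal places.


P(X=3) = e^(-1) * 1^3 / 3!
≈ 0.3678794412 * 1 / 6
≈ 0.061313

0.061313


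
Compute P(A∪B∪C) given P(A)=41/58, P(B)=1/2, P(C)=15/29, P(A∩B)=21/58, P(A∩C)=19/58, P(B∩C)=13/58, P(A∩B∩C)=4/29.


P(A∪B∪C) = P(A)+P(B)+P(C) - P(AB)-P(AC)-P(BC) + P(ABC)
= 41/58+1/2+15/29 - 21/58-19/58-13/58 + 4/29
= 55/58

55/58


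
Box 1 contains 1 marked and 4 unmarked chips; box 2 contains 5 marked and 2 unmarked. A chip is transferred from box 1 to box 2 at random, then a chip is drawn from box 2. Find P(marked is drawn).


P(transfer marked) = 1/5; P(transfer unmarked) = 4/5
If marked transferred: Urn II has 6 marked of 8, so P(marked|marked moved) = 3/4
If unmarked transferred: Urn II has 5 marked of 8, so P(marked|unmarked moved) = 5/8
By total probability: P(marked) = 1/5*3/4 + 4/5*5/8 = 13/20

13/20


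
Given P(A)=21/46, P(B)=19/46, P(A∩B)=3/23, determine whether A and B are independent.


P(A)*P(B) = 21/46*19/46 = 399/2116
P(A∩B) = 3/23 != 399/2116, so not independent

No, A and B are not independent


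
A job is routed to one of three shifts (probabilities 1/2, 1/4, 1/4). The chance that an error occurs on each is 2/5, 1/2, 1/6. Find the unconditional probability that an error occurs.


P(A) = P(A|B1)P(B1) + P(A|B2)P(B2) + P(A|B3)P(B3)
= 2/5*1/2 + 1/2*1/4 + 1/6*1/4
= 1/5 + 1/8 + 1/24 = 11/30

11/30


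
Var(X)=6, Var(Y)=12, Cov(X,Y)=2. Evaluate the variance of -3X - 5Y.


Var(-3X - 5Y) = (-3)^2*Var(X) + (-5)^2*Var(Y) + 2*(-3)*(-5)*Cov(X,Y)
= 9*6 + 25*12 + 30*2
= 54 + 300 + 60 = 414

414


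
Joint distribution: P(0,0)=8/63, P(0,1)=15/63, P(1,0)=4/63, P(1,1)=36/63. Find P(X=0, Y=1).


Read from table: P(X=0, Y=1) = 15/63 = 5/21

5/21


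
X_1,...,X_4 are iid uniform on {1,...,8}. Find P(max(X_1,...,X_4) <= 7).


P(max <= 7) = P(all X_i <= 7) = (P(X_1 <= 7))^4
= (7/8)^4 = 2401/4096

2401/4096


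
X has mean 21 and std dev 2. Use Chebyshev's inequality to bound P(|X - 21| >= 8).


k = 8/2 = 4
Chebyshev: P(|X-mu| >= k*sigma) <= 1/k^2 = 1/4^2 = 1/16

1/16


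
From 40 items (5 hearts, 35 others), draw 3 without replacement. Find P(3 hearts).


P(X=3) = C(5,3)*C(35,0) / C(40,3)
= 10*1 / 9880
= 10/9880 = 1/988

1/988


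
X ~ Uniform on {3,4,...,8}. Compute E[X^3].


E[X^3] = (1/6) * sum(x^3 for x=3..8)
= 1287/6 = 429/2

429/2


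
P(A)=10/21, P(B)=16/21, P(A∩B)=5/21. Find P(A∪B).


P(A∪B) = P(A) + P(B) - P(A∩B)
= 10/21 + 16/21 - 5/21 = 1

1


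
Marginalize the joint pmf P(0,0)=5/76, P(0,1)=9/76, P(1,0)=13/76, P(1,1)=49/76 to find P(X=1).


P(X=1) = P(1,0)+P(1,1) = 13/76 + 49/76 = 62/76 = 31/38

31/38


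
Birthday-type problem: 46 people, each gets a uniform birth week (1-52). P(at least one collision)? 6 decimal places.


P(all different) = prod((52-i)/52 for i=0..45) = 0.000000
P(at least one match) = 1 - 0.000000 = 1.000000

1.000000


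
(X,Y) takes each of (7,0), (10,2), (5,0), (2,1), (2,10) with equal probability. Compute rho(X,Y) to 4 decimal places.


Cov(X,Y) = -5.1200, Var(X) = 9.3600, Var(Y) = 14.2400
rho = Cov/(sqrt(VarX)*sqrt(VarY)) = -0.4435

-0.4435


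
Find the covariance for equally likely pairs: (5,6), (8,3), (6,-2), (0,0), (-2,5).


E[X]=17/5, E[Y]=12/5, E[XY]=32/5
Cov(X,Y) = E[XY] - E[X]E[Y] = 32/5 - 17/5*12/5 = -44/25

-44/25


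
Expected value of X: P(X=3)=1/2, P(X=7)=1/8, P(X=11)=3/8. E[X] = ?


E[X] = sum(x * P(x))
= 3*1/2 + 7*1/8 + 11*3/8
= 13/2

13/2


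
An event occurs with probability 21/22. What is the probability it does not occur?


P(A') = 1 - P(A) = 1 - 21/22 = 1/22

1/22


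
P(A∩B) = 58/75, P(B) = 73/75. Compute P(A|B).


P(A|B) = P(A∩B)/P(B) = (58/75)/(73/75) = 58/73

58/73


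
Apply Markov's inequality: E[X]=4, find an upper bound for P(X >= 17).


Markov: P(X >= a) <= E[X]/a
P(X >= 17) <= 4/17

4/17


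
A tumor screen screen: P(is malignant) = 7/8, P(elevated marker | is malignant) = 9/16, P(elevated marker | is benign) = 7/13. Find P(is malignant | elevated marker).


P(A) = P(A|B)P(B) + P(A|B')P(B') = 9/16*7/8 + 7/13*1/8 = 931/1664
P(B|A) = P(A|B)P(B)/P(A) = (63/128)/(931/1664) = 117/133

117/133


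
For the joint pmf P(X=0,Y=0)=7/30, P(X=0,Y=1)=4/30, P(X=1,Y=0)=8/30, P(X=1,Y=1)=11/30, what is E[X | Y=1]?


P(Y=1) = 15/30
E[X|Y=1] = (0*4 + 1*11)/15 = 11/15

11/15


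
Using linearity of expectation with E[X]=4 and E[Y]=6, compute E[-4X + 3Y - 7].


E[-4X + 3Y - 7] = -4*E[X] + 3*E[Y] - 7
= (-4)*(4) + (3)*(6) + (-7)
= -16 + 18 - 7 = -5

-5


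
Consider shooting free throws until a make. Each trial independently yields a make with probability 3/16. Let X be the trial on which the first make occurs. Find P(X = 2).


P(X=2) = (1-p)^1 * p = (13/16)^1 * 3/16
= 13/16 * 3/16 = 39/256

39/256


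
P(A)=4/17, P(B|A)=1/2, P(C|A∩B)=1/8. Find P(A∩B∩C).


P(A∩B∩C) = P(A) * P(B|A) * P(C|A∩B)
= 4/17 * 1/2 * 1/8
= 2/17 * 1/8 = 1/68

1/68


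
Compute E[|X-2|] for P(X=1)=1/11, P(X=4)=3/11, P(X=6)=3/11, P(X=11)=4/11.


E[|X-2|] = sum(g(x)*P(x))
= 1*1/11 + 2*3/11 + 4*3/11 + 9*4/11
= 5

5


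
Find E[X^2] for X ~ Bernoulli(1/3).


For Bernoulli: X in {0,1}
E[X^2] = 0^2*(1-1/3) + 1^2*1/3 = 1/3

1/3


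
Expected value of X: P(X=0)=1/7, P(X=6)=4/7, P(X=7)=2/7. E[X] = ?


E[X] = sum(x * P(x))
= 0*1/7 + 6*4/7 + 7*2/7
= 38/7

38/7


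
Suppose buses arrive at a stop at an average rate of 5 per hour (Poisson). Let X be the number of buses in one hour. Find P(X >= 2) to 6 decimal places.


P(X>=2) = 1 - P(X<=1) = 1 - (e^(-5)*5^0/0! + e^(-5)*5^1/1!)
≈ 1 - (0.0067379470 + 0.0336897350)
= 1 - 0.0404276820 = 0.9595723180
≈ 0.959572

0.959572


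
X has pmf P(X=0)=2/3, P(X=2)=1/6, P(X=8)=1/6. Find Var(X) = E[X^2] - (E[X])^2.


E[X] = 5/3, E[X^2] = 34/3
Var(X) = E[X^2] - (E[X])^2 = 34/3 - (5/3)^2 = 77/9

77/9


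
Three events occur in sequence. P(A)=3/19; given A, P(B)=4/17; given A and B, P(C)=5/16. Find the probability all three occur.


P(A∩B∩C) = P(A) * P(B|A) * P(C|A∩B)
= 3/19 * 4/17 * 5/16
= 12/323 * 5/16 = 15/1292

15/1292


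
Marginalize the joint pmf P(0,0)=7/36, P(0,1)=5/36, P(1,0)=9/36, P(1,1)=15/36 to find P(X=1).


P(X=1) = P(1,0)+P(1,1) = 9/36 + 15/36 = 24/36 = 2/3

2/3


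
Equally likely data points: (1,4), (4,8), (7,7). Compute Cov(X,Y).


E[X]=4, E[Y]=19/3, E[XY]=85/3
Cov(X,Y) = E[XY] - E[X]E[Y] = 85/3 - 4*19/3 = 3

3


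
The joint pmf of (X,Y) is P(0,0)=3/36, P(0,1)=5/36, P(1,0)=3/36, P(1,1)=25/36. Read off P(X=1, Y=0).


Read from table: P(X=1, Y=0) = 3/36 = 1/12

1/12


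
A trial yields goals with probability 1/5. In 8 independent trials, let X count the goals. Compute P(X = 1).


P(X=1) = C(8,1) * p^1 * (1-p)^7
= 8 * 1/5 * 16384/78125
= 131072/390625

131072/390625


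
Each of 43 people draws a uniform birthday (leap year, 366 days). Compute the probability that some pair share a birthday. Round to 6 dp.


P(all different) = prod((366-i)/366 for i=0..42) = 0.076637
P(at least one match) = 1 - 0.076637 = 0.923363

0.923363


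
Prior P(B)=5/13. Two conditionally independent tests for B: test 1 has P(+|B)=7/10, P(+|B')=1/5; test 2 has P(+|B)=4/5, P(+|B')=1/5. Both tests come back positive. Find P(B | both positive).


After test 1: P(+) = 7/10*5/13 + 1/5*8/13 = 51/130
P(B|+) = (7/26)/(51/130) = 35/51
After test 2 (use post1 as new prior): P(+) = 4/5*35/51 + 1/5*16/51 = 52/85
P(B|+,+) = (28/51)/(52/85) = 35/39

35/39


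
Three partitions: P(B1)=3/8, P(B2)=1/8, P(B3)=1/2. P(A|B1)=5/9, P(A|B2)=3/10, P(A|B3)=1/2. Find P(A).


P(A) = P(A|B1)P(B1) + P(A|B2)P(B2) + P(A|B3)P(B3)
= 5/9*3/8 + 3/10*1/8 + 1/2*1/2
= 5/24 + 3/80 + 1/4 = 119/240

119/240


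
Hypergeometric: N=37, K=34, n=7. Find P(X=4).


P(X=4) = C(34,4)*C(3,3) / C(37,7)
= 46376*1 / 10295472
= 46376/10295472 = 1/222

1/222


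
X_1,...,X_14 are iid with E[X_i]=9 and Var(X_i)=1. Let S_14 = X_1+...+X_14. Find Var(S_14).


By independence, Var(S_n) = n*Var(X_1) = 14*1 = 14

14


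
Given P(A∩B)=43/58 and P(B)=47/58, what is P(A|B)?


P(A|B) = P(A∩B)/P(B) = (43/58)/(47/58) = 43/47

43/47


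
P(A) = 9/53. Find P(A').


P(A') = 1 - P(A) = 1 - 9/53 = 44/53

44/53


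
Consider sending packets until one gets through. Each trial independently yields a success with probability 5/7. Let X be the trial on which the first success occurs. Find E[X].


For geometric (trials until first success), E[X] = 1/p = 1/(5/7) = 7/5

7/5


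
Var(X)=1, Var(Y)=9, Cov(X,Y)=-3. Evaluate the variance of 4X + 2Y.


Var(4X + 2Y) = 4^2*Var(X) + 2^2*Var(Y) + 2*4*2*Cov(X,Y)
= 16*1 + 4*9 + 16*(-3)
= 16 + 36 - 48 = 4

4


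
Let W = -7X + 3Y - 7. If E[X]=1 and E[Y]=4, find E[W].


E[-7X + 3Y - 7] = -7*E[X] + 3*E[Y] - 7
= (-7)*(1) + (3)*(4) + (-7)
= -7 + 12 - 7 = -2

-2


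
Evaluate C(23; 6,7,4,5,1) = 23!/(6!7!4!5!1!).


23! = 25852016738884976640000
Denominator: 6!=720 * 7!=5040 * 4!=24 * 5!=120 * 1!=1
Coefficient = 25852016738884976640000 / 10450944000 = 2473653742560

2473653742560


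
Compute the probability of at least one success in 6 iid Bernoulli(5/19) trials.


P(at least one) = 1 - P(none)
P(none) = (1 - 5/19)^6 = (14/19)^6 = 7529536/47045881
P(at least one) = 1 - 7529536/47045881 = 39516345/47045881

39516345/47045881
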